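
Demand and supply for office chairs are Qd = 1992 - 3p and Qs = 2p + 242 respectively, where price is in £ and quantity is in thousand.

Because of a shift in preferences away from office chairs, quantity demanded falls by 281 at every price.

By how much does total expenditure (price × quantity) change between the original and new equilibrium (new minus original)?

-85963.52

Solve the original market: 1992 - 3p = 2p + 242, hence p = 350 and Q = 942.
The shock moves the curves to Qd = 1711 - 3p and Qs = 2p + 242.
Clearing the new market: 1711 - 3p = 2p + 242, so p = 293.8 and Q = 829.6.
Expenditure moves from 350×942 = 329700 to 293.8×829.6 = 243736.48; change = -85963.52.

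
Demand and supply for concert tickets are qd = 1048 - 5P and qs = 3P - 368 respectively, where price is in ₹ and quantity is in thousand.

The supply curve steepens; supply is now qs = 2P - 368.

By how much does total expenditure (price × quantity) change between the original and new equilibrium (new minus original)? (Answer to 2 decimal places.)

-21453.12

Before the shock: 1048 - 5P = 3P - 368 ⇒ 1416 = 8P ⇒ P = 177, q = 163.
With the change applied: demand qd = 1048 - 5P, supply qs = 2P - 368.
Clearing the new market: 1048 - 5P = 2P - 368, so P = 1416/7 ≈ 202.2857 and q = 256/7 ≈ 36.5714.
Expenditure moves from 177×163 = 28851 to 202.2857×36.5714 = 7397.8776; change = -21453.12.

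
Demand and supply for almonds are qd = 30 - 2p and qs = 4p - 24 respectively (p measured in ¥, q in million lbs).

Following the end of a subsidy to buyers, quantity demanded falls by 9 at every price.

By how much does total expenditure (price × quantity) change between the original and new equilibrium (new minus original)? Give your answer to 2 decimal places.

-63.00

Solve the original market: 30 - 2p = 4p - 24, hence p = 9 and q = 12.
With the change applied: demand qd = 21 - 2p, supply qs = 4p - 24.
Clearing the new market: 21 - 2p = 4p - 24, so p = 7.5 and q = 6.
Expenditure moves from 9×12 = 108 to 7.5×6 = 45; change = -63.00.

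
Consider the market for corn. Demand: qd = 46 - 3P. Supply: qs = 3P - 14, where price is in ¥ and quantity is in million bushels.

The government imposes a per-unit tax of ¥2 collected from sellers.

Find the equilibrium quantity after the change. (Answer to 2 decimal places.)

13.00

Before the shock: 46 - 3P = 3P - 14 ⇒ 60 = 6P ⇒ P = 10, q = 16.
Since sellers keep the price net of the tax, the effective supply curve becomes qs = 3P - 20.
Clearing the new market: 46 - 3P = 3P - 20, so P = 11 and q = 13.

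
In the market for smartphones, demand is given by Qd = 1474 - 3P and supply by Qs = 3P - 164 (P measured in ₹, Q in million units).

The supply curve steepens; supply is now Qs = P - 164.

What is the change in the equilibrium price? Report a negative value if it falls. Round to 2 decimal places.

Initially, 1474 - 3P = 3P - 164, so 1638 = 6P and P = 273, Q = 655.
The shock moves the curves to Qd = 1474 - 3P and Qs = P - 164.
Setting them equal: 1474 - 3P = P - 164 → 1638 = 4P, so P = 409.5 and Q = 245.5.
ΔP = 409.5 − 273 = +136.50.

+136.50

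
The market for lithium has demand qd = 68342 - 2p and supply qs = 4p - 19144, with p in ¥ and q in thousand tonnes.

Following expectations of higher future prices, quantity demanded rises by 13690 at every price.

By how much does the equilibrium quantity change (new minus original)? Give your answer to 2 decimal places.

+9126.67

Solve the original market: 68342 - 2p = 4p - 19144, hence p = 14581 and q = 39180.
The shock moves the curves to qd = 82032 - 2p and qs = 4p - 19144.
Setting them equal: 82032 - 2p = 4p - 19144 → 101176 = 6p, so p = 50588/3 ≈ 16862.6667 and q = 144920/3 ≈ 48306.6667.
Δq = 48306.6667 − 39180 = +9126.67.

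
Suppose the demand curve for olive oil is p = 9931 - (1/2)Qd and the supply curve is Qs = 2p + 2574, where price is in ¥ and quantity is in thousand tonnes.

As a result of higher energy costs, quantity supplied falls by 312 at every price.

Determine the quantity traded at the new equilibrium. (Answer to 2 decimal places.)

Original equilibrium: 19862 - 2p = 2p + 2574 gives 17288 = 4p, so p = 4322 and Q = 11218.
The shock moves the curves to Qd = 19862 - 2p and Qs = 2p + 2262.
Clearing the new market: 19862 - 2p = 2p + 2262, so p = 4400 and Q = 11062.

11062.00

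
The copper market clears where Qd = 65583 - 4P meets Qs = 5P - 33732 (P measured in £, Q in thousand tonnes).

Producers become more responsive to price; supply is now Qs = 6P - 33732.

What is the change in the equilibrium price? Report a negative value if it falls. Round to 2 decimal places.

-1103.50

Original equilibrium: 65583 - 4P = 5P - 33732 gives 99315 = 9P, so P = 11035 and Q = 21443.
With the change applied: demand Qd = 65583 - 4P, supply Qs = 6P - 33732.
Setting them equal: 65583 - 4P = 6P - 33732 → 99315 = 10P, so P = 9931.5 and Q = 25857.
ΔP = 9931.5 − 11035 = -1103.50.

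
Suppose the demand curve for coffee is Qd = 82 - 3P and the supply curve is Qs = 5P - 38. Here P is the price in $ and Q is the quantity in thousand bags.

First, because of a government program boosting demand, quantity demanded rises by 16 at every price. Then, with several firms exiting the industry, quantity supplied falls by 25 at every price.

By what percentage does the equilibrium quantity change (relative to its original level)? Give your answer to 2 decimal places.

+1.69

Initially, 82 - 3P = 5P - 38, so 120 = 8P and P = 15, Q = 37.
With the change applied: demand Qd = 98 - 3P, supply Qs = 5P - 63.
Setting them equal: 98 - 3P = 5P - 63 → 161 = 8P, so P = 20.125 and Q = 37.625.
%ΔQ = (37.625 − 37) / 37 × 100 = +1.69%.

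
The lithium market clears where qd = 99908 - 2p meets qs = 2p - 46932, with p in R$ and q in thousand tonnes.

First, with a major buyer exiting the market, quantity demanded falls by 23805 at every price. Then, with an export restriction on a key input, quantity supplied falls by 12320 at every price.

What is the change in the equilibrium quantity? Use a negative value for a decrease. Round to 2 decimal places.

-18062.50

Original equilibrium: 99908 - 2p = 2p - 46932 gives 146840 = 4p, so p = 36710 and q = 26488.
After the shift, demand is qd = 76103 - 2p and supply is qs = 2p - 59252.
Equate the new curves: 76103 - 2p = 2p - 59252, giving 135355 = 4p, p = 33838.75, q = 8425.5.
Δq = 8425.5 − 26488 = -18062.50.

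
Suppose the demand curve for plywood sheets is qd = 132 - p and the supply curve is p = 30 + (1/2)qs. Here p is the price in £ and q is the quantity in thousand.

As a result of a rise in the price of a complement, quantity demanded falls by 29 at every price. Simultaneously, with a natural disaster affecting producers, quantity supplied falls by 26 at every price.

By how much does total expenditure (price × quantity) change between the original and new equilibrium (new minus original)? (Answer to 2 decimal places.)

-1832.00

Before the shock: 132 - p = 2p - 60 ⇒ 192 = 3p ⇒ p = 64, q = 68.
The new curves are qd = 103 - p (demand) and qs = 2p - 86 (supply).
New equilibrium: 103 - p = 2p - 86 ⇒ 189 = 3p ⇒ p = 63, q = 40.
Expenditure moves from 64×68 = 4352 to 63×40 = 2520; change = -1832.00.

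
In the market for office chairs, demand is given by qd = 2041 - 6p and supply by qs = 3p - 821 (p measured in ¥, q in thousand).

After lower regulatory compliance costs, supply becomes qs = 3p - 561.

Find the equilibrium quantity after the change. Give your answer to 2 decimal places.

Before the shock: 2041 - 6p = 3p - 821 ⇒ 2862 = 9p ⇒ p = 318, q = 133.
With the change applied: demand qd = 2041 - 6p, supply qs = 3p - 561.
Equate the new curves: 2041 - 6p = 3p - 561, giving 2602 = 9p, p = 2602/9 ≈ 289.1111, q = 919/3 ≈ 306.3333.

306.33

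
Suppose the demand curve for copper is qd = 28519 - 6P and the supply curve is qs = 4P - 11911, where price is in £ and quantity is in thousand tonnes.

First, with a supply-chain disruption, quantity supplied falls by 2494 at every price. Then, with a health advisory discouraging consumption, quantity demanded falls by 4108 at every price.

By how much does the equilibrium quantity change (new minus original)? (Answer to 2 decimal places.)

Original equilibrium: 28519 - 6P = 4P - 11911 gives 40430 = 10P, so P = 4043 and q = 4261.
After the shift, demand is qd = 24411 - 6P and supply is qs = 4P - 14405.
Clearing the new market: 24411 - 6P = 4P - 14405, so P = 3881.6 and q = 1121.4.
Δq = 1121.4 − 4261 = -3139.60.

-3139.60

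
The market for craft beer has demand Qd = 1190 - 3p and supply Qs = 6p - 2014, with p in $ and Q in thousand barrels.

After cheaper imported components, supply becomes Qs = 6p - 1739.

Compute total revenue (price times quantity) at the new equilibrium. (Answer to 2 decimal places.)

69536.63

Initially, 1190 - 3p = 6p - 2014, so 3204 = 9p and p = 356, Q = 122.
The new curves are Qd = 1190 - 3p (demand) and Qs = 6p - 1739 (supply).
New equilibrium: 1190 - 3p = 6p - 1739 ⇒ 2929 = 9p ⇒ p = 2929/9 ≈ 325.4444, Q = 641/3 ≈ 213.6667.
New expenditure = 325.4444 × 213.6667 = 69536.63.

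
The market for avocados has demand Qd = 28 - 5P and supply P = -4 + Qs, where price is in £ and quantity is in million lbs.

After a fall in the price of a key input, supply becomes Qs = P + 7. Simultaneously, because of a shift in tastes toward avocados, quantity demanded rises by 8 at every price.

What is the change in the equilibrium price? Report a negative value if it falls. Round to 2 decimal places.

Solve the original market: 28 - 5P = P + 4, hence P = 4 and Q = 8.
After the shift, demand is Qd = 36 - 5P and supply is Qs = P + 7.
Setting them equal: 36 - 5P = P + 7 → 29 = 6P, so P = 29/6 ≈ 4.8333 and Q = 71/6 ≈ 11.8333.
ΔP = 4.8333 − 4 = +0.83.

+0.83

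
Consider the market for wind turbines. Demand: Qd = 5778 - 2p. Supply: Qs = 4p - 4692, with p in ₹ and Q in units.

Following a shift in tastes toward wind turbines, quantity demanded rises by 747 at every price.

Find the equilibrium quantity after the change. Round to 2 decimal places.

2786.00

Initially, 5778 - 2p = 4p - 4692, so 10470 = 6p and p = 1745, Q = 2288.
With the change applied: demand Qd = 6525 - 2p, supply Qs = 4p - 4692.
Equate the new curves: 6525 - 2p = 4p - 4692, giving 11217 = 6p, p = 1869.5, Q = 2786.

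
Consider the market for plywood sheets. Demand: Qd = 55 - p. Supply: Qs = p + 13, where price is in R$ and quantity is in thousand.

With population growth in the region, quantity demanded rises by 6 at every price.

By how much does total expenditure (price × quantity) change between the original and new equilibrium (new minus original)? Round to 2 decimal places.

+174.00

Before the shock: 55 - p = p + 13 ⇒ 42 = 2p ⇒ p = 21, Q = 34.
The new curves are Qd = 61 - p (demand) and Qs = p + 13 (supply).
Clearing the new market: 61 - p = p + 13, so p = 24 and Q = 37.
Expenditure moves from 21×34 = 714 to 24×37 = 888; change = +174.00.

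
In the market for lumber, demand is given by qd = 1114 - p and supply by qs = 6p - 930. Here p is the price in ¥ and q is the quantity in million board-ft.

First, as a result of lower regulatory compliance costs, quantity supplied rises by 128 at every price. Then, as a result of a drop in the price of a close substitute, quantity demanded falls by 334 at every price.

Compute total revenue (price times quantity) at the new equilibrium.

125204

Solve the original market: 1114 - p = 6p - 930, hence p = 292 and q = 822.
The new curves are qd = 780 - p (demand) and qs = 6p - 802 (supply).
Clearing the new market: 780 - p = 6p - 802, so p = 226 and q = 554.
New expenditure = 226 × 554 = 125204.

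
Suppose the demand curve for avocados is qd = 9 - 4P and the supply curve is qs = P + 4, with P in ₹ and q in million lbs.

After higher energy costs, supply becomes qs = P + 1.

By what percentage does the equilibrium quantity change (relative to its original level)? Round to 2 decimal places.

-48.00

Original equilibrium: 9 - 4P = P + 4 gives 5 = 5P, so P = 1 and q = 5.
The new curves are qd = 9 - 4P (demand) and qs = P + 1 (supply).
Equate the new curves: 9 - 4P = P + 1, giving 8 = 5P, P = 1.6, q = 2.6.
%Δq = (2.6 − 5) / 5 × 100 = -48.00%.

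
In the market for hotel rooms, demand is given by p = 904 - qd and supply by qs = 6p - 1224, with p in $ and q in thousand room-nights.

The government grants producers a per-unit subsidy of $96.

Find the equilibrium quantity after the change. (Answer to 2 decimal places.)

Original equilibrium: 904 - p = 6p - 1224 gives 2128 = 7p, so p = 304 and q = 600.
Since sellers receive the price plus the subsidy, the effective supply curve becomes qs = 6p - 648.
Setting them equal: 904 - p = 6p - 648 → 1552 = 7p, so p = 1552/7 ≈ 221.7143 and q = 4776/7 ≈ 682.2857.

682.29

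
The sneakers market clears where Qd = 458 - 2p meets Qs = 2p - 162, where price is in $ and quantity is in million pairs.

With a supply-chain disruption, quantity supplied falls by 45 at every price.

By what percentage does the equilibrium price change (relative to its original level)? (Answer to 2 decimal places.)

Solve the original market: 458 - 2p = 2p - 162, hence p = 155 and Q = 148.
After the shift, demand is Qd = 458 - 2p and supply is Qs = 2p - 207.
New equilibrium: 458 - 2p = 2p - 207 ⇒ 665 = 4p ⇒ p = 166.25, Q = 125.5.
%Δp = (166.25 − 155) / 155 × 100 = +7.26%.

+7.26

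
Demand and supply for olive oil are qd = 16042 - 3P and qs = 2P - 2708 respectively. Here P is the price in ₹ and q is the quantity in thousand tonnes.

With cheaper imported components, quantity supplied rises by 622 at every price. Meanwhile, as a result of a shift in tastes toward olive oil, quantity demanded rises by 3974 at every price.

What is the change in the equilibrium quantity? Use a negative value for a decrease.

+1962.8

Initially, 16042 - 3P = 2P - 2708, so 18750 = 5P and P = 3750, q = 4792.
The shock moves the curves to qd = 20016 - 3P and qs = 2P - 2086.
Equate the new curves: 20016 - 3P = 2P - 2086, giving 22102 = 5P, P = 4420.4, q = 6754.8.
Δq = 6754.8 − 4792 = +1962.8.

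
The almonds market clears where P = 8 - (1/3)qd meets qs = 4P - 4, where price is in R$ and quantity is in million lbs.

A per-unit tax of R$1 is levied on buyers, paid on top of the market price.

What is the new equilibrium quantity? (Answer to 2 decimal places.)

10.29

Initially, 24 - 3P = 4P - 4, so 28 = 7P and P = 4, q = 12.
Since buyers pay the price plus the tax, the effective demand curve becomes qd = 21 - 3P.
Equate the new curves: 21 - 3P = 4P - 4, giving 25 = 7P, P = 25/7 ≈ 3.5714, q = 72/7 ≈ 10.2857.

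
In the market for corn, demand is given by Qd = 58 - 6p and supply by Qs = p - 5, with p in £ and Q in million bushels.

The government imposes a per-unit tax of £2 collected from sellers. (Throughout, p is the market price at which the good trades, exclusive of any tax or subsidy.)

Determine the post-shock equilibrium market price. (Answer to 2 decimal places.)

9.29

Initially, 58 - 6p = p - 5, so 63 = 7p and p = 9, Q = 4.
Since sellers keep the price net of the tax, the effective supply curve becomes Qs = p - 7.
Clearing the new market: 58 - 6p = p - 7, so p = 65/7 ≈ 9.2857 and Q = 16/7 ≈ 2.2857.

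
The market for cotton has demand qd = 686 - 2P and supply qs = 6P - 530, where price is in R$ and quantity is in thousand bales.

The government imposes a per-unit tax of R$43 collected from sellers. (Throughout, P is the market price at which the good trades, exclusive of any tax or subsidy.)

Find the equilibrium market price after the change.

Initially, 686 - 2P = 6P - 530, so 1216 = 8P and P = 152, q = 382.
Since sellers keep the price net of the tax, the effective supply curve becomes qs = 6P - 788.
Equate the new curves: 686 - 2P = 6P - 788, giving 1474 = 8P, P = 184.25, q = 317.5.

184.25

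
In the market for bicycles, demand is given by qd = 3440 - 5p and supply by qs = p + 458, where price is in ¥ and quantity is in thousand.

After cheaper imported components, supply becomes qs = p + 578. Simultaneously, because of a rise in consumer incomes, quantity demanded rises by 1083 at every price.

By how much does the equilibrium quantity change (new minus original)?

+280.5

Initially, 3440 - 5p = p + 458, so 2982 = 6p and p = 497, q = 955.
With the change applied: demand qd = 4523 - 5p, supply qs = p + 578.
Equate the new curves: 4523 - 5p = p + 578, giving 3945 = 6p, p = 657.5, q = 1235.5.
Δq = 1235.5 − 955 = +280.5.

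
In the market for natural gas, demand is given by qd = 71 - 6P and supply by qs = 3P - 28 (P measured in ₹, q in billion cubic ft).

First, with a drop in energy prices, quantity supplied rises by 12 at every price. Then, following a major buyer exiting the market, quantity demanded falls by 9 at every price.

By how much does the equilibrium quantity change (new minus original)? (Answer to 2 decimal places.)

+5.00

Before the shock: 71 - 6P = 3P - 28 ⇒ 99 = 9P ⇒ P = 11, q = 5.
The new curves are qd = 62 - 6P (demand) and qs = 3P - 16 (supply).
Clearing the new market: 62 - 6P = 3P - 16, so P = 26/3 ≈ 8.6667 and q = 10.
Δq = 10 − 5 = +5.00.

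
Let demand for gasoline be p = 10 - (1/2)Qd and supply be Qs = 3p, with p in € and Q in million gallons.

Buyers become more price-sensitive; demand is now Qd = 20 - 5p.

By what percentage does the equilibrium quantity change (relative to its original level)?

-37.5

Original equilibrium: 20 - 2p = 3p gives 20 = 5p, so p = 4 and Q = 12.
The shock moves the curves to Qd = 20 - 5p and Qs = 3p.
Clearing the new market: 20 - 5p = 3p, so p = 2.5 and Q = 7.5.
%ΔQ = (7.5 − 12) / 12 × 100 = -37.5%.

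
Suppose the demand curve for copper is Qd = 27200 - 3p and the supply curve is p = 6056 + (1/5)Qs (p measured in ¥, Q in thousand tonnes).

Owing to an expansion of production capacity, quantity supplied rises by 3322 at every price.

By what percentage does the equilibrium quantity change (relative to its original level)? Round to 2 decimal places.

Original equilibrium: 27200 - 3p = 5p - 30280 gives 57480 = 8p, so p = 7185 and Q = 5645.
With the change applied: demand Qd = 27200 - 3p, supply Qs = 5p - 26958.
Clearing the new market: 27200 - 3p = 5p - 26958, so p = 6769.75 and Q = 6890.75.
%ΔQ = (6890.75 − 5645) / 5645 × 100 = +22.07%.

+22.07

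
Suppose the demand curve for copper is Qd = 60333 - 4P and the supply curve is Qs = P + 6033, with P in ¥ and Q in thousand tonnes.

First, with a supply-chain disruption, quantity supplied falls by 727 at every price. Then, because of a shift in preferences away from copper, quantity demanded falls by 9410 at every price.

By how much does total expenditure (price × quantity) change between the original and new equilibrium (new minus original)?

Initially, 60333 - 4P = P + 6033, so 54300 = 5P and P = 10860, Q = 16893.
The new curves are Qd = 50923 - 4P (demand) and Qs = P + 5306 (supply).
Clearing the new market: 50923 - 4P = P + 5306, so P = 9123.4 and Q = 14429.4.
Expenditure moves from 10860×16893 = 183457980 to 9123.4×14429.4 = 131645187.96; change = -51812792.04.

-51812792.04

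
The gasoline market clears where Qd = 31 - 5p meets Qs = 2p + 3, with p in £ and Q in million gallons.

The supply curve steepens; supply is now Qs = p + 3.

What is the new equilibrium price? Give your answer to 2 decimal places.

4.67

Original equilibrium: 31 - 5p = 2p + 3 gives 28 = 7p, so p = 4 and Q = 11.
The new curves are Qd = 31 - 5p (demand) and Qs = p + 3 (supply).
Equate the new curves: 31 - 5p = p + 3, giving 28 = 6p, p = 14/3 ≈ 4.6667, Q = 23/3 ≈ 7.6667.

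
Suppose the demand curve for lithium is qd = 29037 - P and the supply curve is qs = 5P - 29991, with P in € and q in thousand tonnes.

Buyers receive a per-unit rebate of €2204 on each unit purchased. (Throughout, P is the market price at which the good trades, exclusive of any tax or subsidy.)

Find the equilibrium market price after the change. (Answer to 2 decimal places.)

Initially, 29037 - P = 5P - 29991, so 59028 = 6P and P = 9838, q = 19199.
Since buyers' out-of-pocket price is the market price minus the rebate, the effective demand curve becomes qd = 31241 - P.
Clearing the new market: 31241 - P = 5P - 29991, so P = 30616/3 ≈ 10205.3333 and q = 63107/3 ≈ 21035.6667.

10205.33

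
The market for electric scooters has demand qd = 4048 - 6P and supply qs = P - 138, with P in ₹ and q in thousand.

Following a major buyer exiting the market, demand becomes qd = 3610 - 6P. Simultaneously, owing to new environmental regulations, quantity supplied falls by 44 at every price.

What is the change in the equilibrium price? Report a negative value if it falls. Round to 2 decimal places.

-56.29

Original equilibrium: 4048 - 6P = P - 138 gives 4186 = 7P, so P = 598 and q = 460.
With the change applied: demand qd = 3610 - 6P, supply qs = P - 182.
New equilibrium: 3610 - 6P = P - 182 ⇒ 3792 = 7P ⇒ P = 3792/7 ≈ 541.7143, q = 2518/7 ≈ 359.7143.
ΔP = 541.7143 − 598 = -56.29.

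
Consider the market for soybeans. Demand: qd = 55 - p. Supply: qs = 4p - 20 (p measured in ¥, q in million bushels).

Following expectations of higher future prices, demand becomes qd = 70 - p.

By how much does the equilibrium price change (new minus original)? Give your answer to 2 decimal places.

Before the shock: 55 - p = 4p - 20 ⇒ 75 = 5p ⇒ p = 15, q = 40.
The shock moves the curves to qd = 70 - p and qs = 4p - 20.
Clearing the new market: 70 - p = 4p - 20, so p = 18 and q = 52.
Δp = 18 − 15 = +3.00.

+3.00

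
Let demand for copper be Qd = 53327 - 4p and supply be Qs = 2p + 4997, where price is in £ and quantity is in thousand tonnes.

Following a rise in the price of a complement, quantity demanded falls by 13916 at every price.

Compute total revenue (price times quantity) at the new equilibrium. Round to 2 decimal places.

94456870.56

Solve the original market: 53327 - 4p = 2p + 4997, hence p = 8055 and Q = 21107.
The shock moves the curves to Qd = 39411 - 4p and Qs = 2p + 4997.
New equilibrium: 39411 - 4p = 2p + 4997 ⇒ 34414 = 6p ⇒ p = 17207/3 ≈ 5735.6667, Q = 49405/3 ≈ 16468.3333.
New expenditure = 5735.6667 × 16468.3333 = 94456870.56.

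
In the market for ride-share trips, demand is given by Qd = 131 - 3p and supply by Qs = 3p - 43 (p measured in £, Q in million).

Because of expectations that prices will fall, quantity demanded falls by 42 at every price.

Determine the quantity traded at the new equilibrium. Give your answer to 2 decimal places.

Original equilibrium: 131 - 3p = 3p - 43 gives 174 = 6p, so p = 29 and Q = 44.
With the change applied: demand Qd = 89 - 3p, supply Qs = 3p - 43.
New equilibrium: 89 - 3p = 3p - 43 ⇒ 132 = 6p ⇒ p = 22, Q = 23.

23.00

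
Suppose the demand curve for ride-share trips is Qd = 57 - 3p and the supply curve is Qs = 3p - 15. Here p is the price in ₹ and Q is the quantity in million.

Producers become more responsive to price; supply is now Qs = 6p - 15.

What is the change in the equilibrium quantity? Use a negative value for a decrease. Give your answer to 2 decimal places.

Original equilibrium: 57 - 3p = 3p - 15 gives 72 = 6p, so p = 12 and Q = 21.
The shock moves the curves to Qd = 57 - 3p and Qs = 6p - 15.
Equate the new curves: 57 - 3p = 6p - 15, giving 72 = 9p, p = 8, Q = 33.
ΔQ = 33 − 21 = +12.00.

+12.00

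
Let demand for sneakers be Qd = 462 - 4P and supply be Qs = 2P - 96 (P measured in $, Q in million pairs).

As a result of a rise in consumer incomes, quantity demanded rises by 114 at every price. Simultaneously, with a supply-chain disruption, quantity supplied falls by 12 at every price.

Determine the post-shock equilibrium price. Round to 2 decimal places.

114.00

Solve the original market: 462 - 4P = 2P - 96, hence P = 93 and Q = 90.
The shock moves the curves to Qd = 576 - 4P and Qs = 2P - 108.
Clearing the new market: 576 - 4P = 2P - 108, so P = 114 and Q = 120.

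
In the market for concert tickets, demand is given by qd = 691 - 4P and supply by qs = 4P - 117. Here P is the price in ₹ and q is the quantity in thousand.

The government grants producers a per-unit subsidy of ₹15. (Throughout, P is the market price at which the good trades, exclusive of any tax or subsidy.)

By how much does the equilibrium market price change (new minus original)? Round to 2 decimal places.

Solve the original market: 691 - 4P = 4P - 117, hence P = 101 and q = 287.
Since sellers receive the price plus the subsidy, the effective supply curve becomes qs = 4P - 57.
Setting them equal: 691 - 4P = 4P - 57 → 748 = 8P, so P = 93.5 and q = 317.
ΔP = 93.5 − 101 = -7.50.

-7.50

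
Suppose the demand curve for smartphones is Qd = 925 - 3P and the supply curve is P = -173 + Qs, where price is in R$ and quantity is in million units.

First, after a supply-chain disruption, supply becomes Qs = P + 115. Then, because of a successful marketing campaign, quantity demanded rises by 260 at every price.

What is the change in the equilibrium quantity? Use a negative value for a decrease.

+21.5

Original equilibrium: 925 - 3P = P + 173 gives 752 = 4P, so P = 188 and Q = 361.
The shock moves the curves to Qd = 1185 - 3P and Qs = P + 115.
New equilibrium: 1185 - 3P = P + 115 ⇒ 1070 = 4P ⇒ P = 267.5, Q = 382.5.
ΔQ = 382.5 − 361 = +21.5.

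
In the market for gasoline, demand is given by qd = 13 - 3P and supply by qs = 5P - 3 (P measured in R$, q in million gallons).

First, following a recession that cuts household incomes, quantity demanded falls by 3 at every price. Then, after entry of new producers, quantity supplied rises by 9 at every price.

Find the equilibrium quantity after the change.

Before the shock: 13 - 3P = 5P - 3 ⇒ 16 = 8P ⇒ P = 2, q = 7.
After the shift, demand is qd = 10 - 3P and supply is qs = 5P + 6.
New equilibrium: 10 - 3P = 5P + 6 ⇒ 4 = 8P ⇒ P = 0.5, q = 8.5.

8.5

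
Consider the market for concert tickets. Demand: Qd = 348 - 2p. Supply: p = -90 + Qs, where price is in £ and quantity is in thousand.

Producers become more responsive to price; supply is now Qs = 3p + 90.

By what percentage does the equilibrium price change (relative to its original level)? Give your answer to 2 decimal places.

Before the shock: 348 - 2p = p + 90 ⇒ 258 = 3p ⇒ p = 86, Q = 176.
After the shift, demand is Qd = 348 - 2p and supply is Qs = 3p + 90.
New equilibrium: 348 - 2p = 3p + 90 ⇒ 258 = 5p ⇒ p = 51.6, Q = 244.8.
%Δp = (51.6 − 86) / 86 × 100 = -40.00%.

-40.00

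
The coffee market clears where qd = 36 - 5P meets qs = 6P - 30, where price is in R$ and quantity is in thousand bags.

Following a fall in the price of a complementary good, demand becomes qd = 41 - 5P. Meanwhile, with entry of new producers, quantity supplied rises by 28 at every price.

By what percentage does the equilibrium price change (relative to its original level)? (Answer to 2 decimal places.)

-34.85

Initially, 36 - 5P = 6P - 30, so 66 = 11P and P = 6, q = 6.
After the shift, demand is qd = 41 - 5P and supply is qs = 6P - 2.
Setting them equal: 41 - 5P = 6P - 2 → 43 = 11P, so P = 43/11 ≈ 3.9091 and q = 236/11 ≈ 21.4545.
%ΔP = (3.9091 − 6) / 6 × 100 = -34.85%.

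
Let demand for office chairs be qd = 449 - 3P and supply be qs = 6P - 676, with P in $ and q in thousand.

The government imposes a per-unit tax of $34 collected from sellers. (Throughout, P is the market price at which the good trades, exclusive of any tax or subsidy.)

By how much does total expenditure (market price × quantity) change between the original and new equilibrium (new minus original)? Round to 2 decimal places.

Solve the original market: 449 - 3P = 6P - 676, hence P = 125 and q = 74.
Since sellers keep the price net of the tax, the effective supply curve becomes qs = 6P - 880.
Equate the new curves: 449 - 3P = 6P - 880, giving 1329 = 9P, P = 443/3 ≈ 147.6667, q = 6.
Expenditure moves from 125×74 = 9250 to 147.6667×6 = 886; change = -8364.00.

-8364.00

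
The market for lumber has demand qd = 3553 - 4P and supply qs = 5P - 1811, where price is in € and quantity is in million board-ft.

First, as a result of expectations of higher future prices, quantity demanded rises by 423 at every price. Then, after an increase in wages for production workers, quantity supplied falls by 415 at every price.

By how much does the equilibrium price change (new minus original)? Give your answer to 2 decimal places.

+93.11

Before the shock: 3553 - 4P = 5P - 1811 ⇒ 5364 = 9P ⇒ P = 596, q = 1169.
With the change applied: demand qd = 3976 - 4P, supply qs = 5P - 2226.
Setting them equal: 3976 - 4P = 5P - 2226 → 6202 = 9P, so P = 6202/9 ≈ 689.1111 and q = 10976/9 ≈ 1219.5556.
ΔP = 689.1111 − 596 = +93.11.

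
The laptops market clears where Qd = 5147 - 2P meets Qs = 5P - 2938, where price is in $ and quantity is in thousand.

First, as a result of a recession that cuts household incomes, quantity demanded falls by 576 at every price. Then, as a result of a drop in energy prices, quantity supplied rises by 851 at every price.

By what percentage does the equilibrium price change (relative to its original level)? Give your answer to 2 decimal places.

Initially, 5147 - 2P = 5P - 2938, so 8085 = 7P and P = 1155, Q = 2837.
After the shift, demand is Qd = 4571 - 2P and supply is Qs = 5P - 2087.
Clearing the new market: 4571 - 2P = 5P - 2087, so P = 6658/7 ≈ 951.1429 and Q = 18681/7 ≈ 2668.7143.
%ΔP = (951.1429 − 1155) / 1155 × 100 = -17.65%.

-17.65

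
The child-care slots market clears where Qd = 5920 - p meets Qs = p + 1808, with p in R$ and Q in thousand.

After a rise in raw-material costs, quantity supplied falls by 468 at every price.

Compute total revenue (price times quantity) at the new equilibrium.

8312700

Solve the original market: 5920 - p = p + 1808, hence p = 2056 and Q = 3864.
After the shift, demand is Qd = 5920 - p and supply is Qs = p + 1340.
Equate the new curves: 5920 - p = p + 1340, giving 4580 = 2p, p = 2290, Q = 3630.
New expenditure = 2290 × 3630 = 8312700.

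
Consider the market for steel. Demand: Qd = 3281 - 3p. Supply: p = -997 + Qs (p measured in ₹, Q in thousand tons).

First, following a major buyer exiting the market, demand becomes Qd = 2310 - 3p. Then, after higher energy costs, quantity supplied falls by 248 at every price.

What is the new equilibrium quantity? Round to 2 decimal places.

1139.25

Original equilibrium: 3281 - 3p = p + 997 gives 2284 = 4p, so p = 571 and Q = 1568.
The new curves are Qd = 2310 - 3p (demand) and Qs = p + 749 (supply).
Equate the new curves: 2310 - 3p = p + 749, giving 1561 = 4p, p = 390.25, Q = 1139.25.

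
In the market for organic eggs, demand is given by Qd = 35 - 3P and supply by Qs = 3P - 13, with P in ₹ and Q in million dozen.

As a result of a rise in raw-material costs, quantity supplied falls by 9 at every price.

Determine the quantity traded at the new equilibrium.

Solve the original market: 35 - 3P = 3P - 13, hence P = 8 and Q = 11.
The new curves are Qd = 35 - 3P (demand) and Qs = 3P - 22 (supply).
New equilibrium: 35 - 3P = 3P - 22 ⇒ 57 = 6P ⇒ P = 9.5, Q = 6.5.

6.5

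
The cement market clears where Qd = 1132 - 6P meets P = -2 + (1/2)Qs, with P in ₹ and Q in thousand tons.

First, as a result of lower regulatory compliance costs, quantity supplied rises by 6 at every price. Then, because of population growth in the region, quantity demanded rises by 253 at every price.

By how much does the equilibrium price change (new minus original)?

Before the shock: 1132 - 6P = 2P + 4 ⇒ 1128 = 8P ⇒ P = 141, Q = 286.
After the shift, demand is Qd = 1385 - 6P and supply is Qs = 2P + 10.
Clearing the new market: 1385 - 6P = 2P + 10, so P = 171.875 and Q = 353.75.
ΔP = 171.875 − 141 = +30.875.

+30.875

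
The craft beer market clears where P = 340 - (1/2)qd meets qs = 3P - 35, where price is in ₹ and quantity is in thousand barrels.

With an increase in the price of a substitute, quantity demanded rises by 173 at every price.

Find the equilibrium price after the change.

Initially, 680 - 2P = 3P - 35, so 715 = 5P and P = 143, q = 394.
The shock moves the curves to qd = 853 - 2P and qs = 3P - 35.
Setting them equal: 853 - 2P = 3P - 35 → 888 = 5P, so P = 177.6 and q = 497.8.

177.6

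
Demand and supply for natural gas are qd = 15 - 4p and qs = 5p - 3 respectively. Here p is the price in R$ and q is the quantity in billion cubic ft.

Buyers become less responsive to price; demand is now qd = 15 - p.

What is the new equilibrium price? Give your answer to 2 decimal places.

3.00

Solve the original market: 15 - 4p = 5p - 3, hence p = 2 and q = 7.
With the change applied: demand qd = 15 - p, supply qs = 5p - 3.
New equilibrium: 15 - p = 5p - 3 ⇒ 18 = 6p ⇒ p = 3, q = 12.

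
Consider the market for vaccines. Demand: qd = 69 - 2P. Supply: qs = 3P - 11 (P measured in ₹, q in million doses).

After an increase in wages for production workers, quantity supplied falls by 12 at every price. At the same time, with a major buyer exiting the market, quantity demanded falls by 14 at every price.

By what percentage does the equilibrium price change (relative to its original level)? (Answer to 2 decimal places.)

Before the shock: 69 - 2P = 3P - 11 ⇒ 80 = 5P ⇒ P = 16, q = 37.
With the change applied: demand qd = 55 - 2P, supply qs = 3P - 23.
Setting them equal: 55 - 2P = 3P - 23 → 78 = 5P, so P = 15.6 and q = 23.8.
%ΔP = (15.6 − 16) / 16 × 100 = -2.50%.

-2.50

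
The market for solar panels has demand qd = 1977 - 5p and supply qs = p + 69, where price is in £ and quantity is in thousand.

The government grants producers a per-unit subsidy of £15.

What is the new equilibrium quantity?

399.5

Initially, 1977 - 5p = p + 69, so 1908 = 6p and p = 318, q = 387.
Since sellers receive the price plus the subsidy, the effective supply curve becomes qs = p + 84.
Equate the new curves: 1977 - 5p = p + 84, giving 1893 = 6p, p = 315.5, q = 399.5.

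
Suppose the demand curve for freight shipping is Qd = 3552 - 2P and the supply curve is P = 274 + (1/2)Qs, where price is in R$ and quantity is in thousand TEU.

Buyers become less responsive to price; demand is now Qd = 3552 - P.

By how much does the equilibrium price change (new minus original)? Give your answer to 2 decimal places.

Original equilibrium: 3552 - 2P = 2P - 548 gives 4100 = 4P, so P = 1025 and Q = 1502.
With the change applied: demand Qd = 3552 - P, supply Qs = 2P - 548.
Setting them equal: 3552 - P = 2P - 548 → 4100 = 3P, so P = 4100/3 ≈ 1366.6667 and Q = 6556/3 ≈ 2185.3333.
ΔP = 1366.6667 − 1025 = +341.67.

+341.67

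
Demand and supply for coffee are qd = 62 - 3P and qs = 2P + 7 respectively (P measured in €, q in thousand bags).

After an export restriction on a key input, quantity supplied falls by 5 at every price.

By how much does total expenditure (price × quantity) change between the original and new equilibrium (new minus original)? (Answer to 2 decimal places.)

Initially, 62 - 3P = 2P + 7, so 55 = 5P and P = 11, q = 29.
With the change applied: demand qd = 62 - 3P, supply qs = 2P + 2.
Setting them equal: 62 - 3P = 2P + 2 → 60 = 5P, so P = 12 and q = 26.
Expenditure moves from 11×29 = 319 to 12×26 = 312; change = -7.00.

-7.00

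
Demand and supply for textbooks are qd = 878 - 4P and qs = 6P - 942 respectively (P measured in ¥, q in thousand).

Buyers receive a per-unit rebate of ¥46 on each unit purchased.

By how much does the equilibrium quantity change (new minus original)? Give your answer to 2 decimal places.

Original equilibrium: 878 - 4P = 6P - 942 gives 1820 = 10P, so P = 182 and q = 150.
Since buyers' out-of-pocket price is the market price minus the rebate, the effective demand curve becomes qd = 1062 - 4P.
Equate the new curves: 1062 - 4P = 6P - 942, giving 2004 = 10P, P = 200.4, q = 260.4.
Δq = 260.4 − 150 = +110.40.

+110.40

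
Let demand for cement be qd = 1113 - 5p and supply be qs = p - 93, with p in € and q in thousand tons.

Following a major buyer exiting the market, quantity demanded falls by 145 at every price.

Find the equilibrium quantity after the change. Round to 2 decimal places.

Before the shock: 1113 - 5p = p - 93 ⇒ 1206 = 6p ⇒ p = 201, q = 108.
The shock moves the curves to qd = 968 - 5p and qs = p - 93.
New equilibrium: 968 - 5p = p - 93 ⇒ 1061 = 6p ⇒ p = 1061/6 ≈ 176.8333, q = 503/6 ≈ 83.8333.

83.83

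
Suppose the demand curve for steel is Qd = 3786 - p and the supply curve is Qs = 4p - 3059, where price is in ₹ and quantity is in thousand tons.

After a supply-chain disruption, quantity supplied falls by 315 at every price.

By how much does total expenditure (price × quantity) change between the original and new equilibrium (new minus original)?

Before the shock: 3786 - p = 4p - 3059 ⇒ 6845 = 5p ⇒ p = 1369, Q = 2417.
After the shift, demand is Qd = 3786 - p and supply is Qs = 4p - 3374.
New equilibrium: 3786 - p = 4p - 3374 ⇒ 7160 = 5p ⇒ p = 1432, Q = 2354.
Expenditure moves from 1369×2417 = 3308873 to 1432×2354 = 3370928; change = +62055.

+62055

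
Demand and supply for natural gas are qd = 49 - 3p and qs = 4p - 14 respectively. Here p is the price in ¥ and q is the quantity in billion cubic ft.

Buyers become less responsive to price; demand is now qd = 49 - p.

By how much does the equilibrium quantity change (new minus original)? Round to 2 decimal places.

Original equilibrium: 49 - 3p = 4p - 14 gives 63 = 7p, so p = 9 and q = 22.
The new curves are qd = 49 - p (demand) and qs = 4p - 14 (supply).
Setting them equal: 49 - p = 4p - 14 → 63 = 5p, so p = 12.6 and q = 36.4.
Δq = 36.4 − 22 = +14.40.

+14.40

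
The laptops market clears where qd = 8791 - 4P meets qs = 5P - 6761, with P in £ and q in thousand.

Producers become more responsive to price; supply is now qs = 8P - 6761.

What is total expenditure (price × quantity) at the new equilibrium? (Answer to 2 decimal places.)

Initially, 8791 - 4P = 5P - 6761, so 15552 = 9P and P = 1728, q = 1879.
The new curves are qd = 8791 - 4P (demand) and qs = 8P - 6761 (supply).
New equilibrium: 8791 - 4P = 8P - 6761 ⇒ 15552 = 12P ⇒ P = 1296, q = 3607.
New expenditure = 1296 × 3607 = 4674672.00.

4674672.00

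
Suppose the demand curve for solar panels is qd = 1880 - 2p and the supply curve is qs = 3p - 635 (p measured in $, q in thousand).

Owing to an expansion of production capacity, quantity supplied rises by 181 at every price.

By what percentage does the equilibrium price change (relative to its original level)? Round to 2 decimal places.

Before the shock: 1880 - 2p = 3p - 635 ⇒ 2515 = 5p ⇒ p = 503, q = 874.
After the shift, demand is qd = 1880 - 2p and supply is qs = 3p - 454.
Equate the new curves: 1880 - 2p = 3p - 454, giving 2334 = 5p, p = 466.8, q = 946.4.
%Δp = (466.8 − 503) / 503 × 100 = -7.20%.

-7.20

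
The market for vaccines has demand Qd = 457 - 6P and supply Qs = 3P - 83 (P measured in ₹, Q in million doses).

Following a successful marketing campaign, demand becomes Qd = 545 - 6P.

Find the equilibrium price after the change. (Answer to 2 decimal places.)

Original equilibrium: 457 - 6P = 3P - 83 gives 540 = 9P, so P = 60 and Q = 97.
The shock moves the curves to Qd = 545 - 6P and Qs = 3P - 83.
Clearing the new market: 545 - 6P = 3P - 83, so P = 628/9 ≈ 69.7778 and Q = 379/3 ≈ 126.3333.

69.78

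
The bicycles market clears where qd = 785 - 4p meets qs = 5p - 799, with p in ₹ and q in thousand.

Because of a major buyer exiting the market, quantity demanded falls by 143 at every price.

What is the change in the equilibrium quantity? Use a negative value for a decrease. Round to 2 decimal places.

Before the shock: 785 - 4p = 5p - 799 ⇒ 1584 = 9p ⇒ p = 176, q = 81.
The new curves are qd = 642 - 4p (demand) and qs = 5p - 799 (supply).
Equate the new curves: 642 - 4p = 5p - 799, giving 1441 = 9p, p = 1441/9 ≈ 160.1111, q = 14/9 ≈ 1.5556.
Δq = 1.5556 − 81 = -79.44.

-79.44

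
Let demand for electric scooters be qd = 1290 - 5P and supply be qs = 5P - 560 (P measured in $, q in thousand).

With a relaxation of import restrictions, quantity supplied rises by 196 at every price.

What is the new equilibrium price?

165.4

Solve the original market: 1290 - 5P = 5P - 560, hence P = 185 and q = 365.
With the change applied: demand qd = 1290 - 5P, supply qs = 5P - 364.
New equilibrium: 1290 - 5P = 5P - 364 ⇒ 1654 = 10P ⇒ P = 165.4, q = 463.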